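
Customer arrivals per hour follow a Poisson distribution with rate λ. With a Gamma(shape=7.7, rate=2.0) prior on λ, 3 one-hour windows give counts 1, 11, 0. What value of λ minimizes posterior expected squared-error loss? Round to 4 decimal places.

Σ counts = 12. Posterior: Gamma(shape = 7.7+12 = 19.7, rate = 2.0+3 = 5.0).
Mode = (α−1)/β = 18.7/5.0 = 3.7400.
Mean = α/β = 19.7/5.0 = 3.9400.
Squared-error loss ⇒ the optimal estimator is the posterior mean.

3.9400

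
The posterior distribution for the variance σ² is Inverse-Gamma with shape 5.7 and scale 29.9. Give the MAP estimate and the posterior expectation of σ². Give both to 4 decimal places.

MAP estimate = 4.4627, posterior expectation = 6.3617

Mode = β/(α+1) = 29.9/6.7 = 4.4627.
Mean = β/(α−1) = 29.9/4.7 = 6.3617.
Right-skewed posterior ⇒ mode < mean.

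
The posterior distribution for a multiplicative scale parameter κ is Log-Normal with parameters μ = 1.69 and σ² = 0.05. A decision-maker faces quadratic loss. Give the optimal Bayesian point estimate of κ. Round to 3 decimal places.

Mode = exp(μ − σ²) = exp(1.64) = 5.155.
Mean = exp(μ + σ²/2) = exp(1.715) = 5.557.
Quadratic loss ⇒ the optimal estimator is the posterior mean.

5.557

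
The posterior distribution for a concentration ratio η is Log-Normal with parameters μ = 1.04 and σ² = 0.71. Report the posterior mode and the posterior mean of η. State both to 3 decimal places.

posterior mode = 1.391, posterior mean = 4.035

Mode = exp(μ − σ²) = exp(0.33) = 1.391.
Mean = exp(μ + σ²/2) = exp(1.395) = 4.035.
Mean > mode: the posterior has a right tail.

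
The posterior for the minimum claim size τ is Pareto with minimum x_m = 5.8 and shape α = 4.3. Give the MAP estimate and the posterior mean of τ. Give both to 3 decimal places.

MAP = 5.800, posterior mean = 7.558

The Pareto density is strictly decreasing on [x_m, ∞), so the mode is x_m = 5.800.
Mean = α·x_m/(α−1) = 4.3·5.8/3.3 = 7.558.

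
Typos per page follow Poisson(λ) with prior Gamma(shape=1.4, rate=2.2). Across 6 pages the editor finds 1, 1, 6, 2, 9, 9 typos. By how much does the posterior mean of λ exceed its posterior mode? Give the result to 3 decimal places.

0.122

Σ counts = 28. Posterior: Gamma(shape = 1.4+28 = 29.4, rate = 2.2+6 = 8.2).
Mode = (α−1)/β = 28.4/8.2 = 3.463.
Mean = α/β = 29.4/8.2 = 3.585.
Difference = 3.585 − 3.463 = 0.122.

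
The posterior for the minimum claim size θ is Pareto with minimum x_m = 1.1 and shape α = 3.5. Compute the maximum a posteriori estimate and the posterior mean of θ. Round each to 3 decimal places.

The Pareto density is strictly decreasing on [x_m, ∞), so the mode is x_m = 1.100.
Mean = α·x_m/(α−1) = 3.5·1.1/2.5 = 1.540.

maximum a posteriori estimate = 1.100, posterior mean = 1.540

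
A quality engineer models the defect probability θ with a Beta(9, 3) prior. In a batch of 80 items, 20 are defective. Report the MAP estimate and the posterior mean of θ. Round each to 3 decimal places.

θ_MAP = 0.311, E[θ|data] = 0.315

Posterior: Beta(9+20, 3+60) = Beta(29, 63).
Mode = (29−1)/(29+63−2) = 28/90 = 0.311.
Mean = 29/(29+63) = 29/92 = 0.315.
Right-skewed posterior ⇒ mode < mean.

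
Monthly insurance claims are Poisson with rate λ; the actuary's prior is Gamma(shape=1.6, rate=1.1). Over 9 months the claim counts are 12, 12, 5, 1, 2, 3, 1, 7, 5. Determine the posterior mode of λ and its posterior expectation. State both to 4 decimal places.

λ_MAP = 4.8119, E[λ|data] = 4.9109

Σ counts = 48. Posterior: Gamma(shape = 1.6+48 = 49.6, rate = 1.1+9 = 10.1).
Mode = (α−1)/β = 48.6/10.1 = 4.8119.
Mean = α/β = 49.6/10.1 = 4.9109.
Right-skewed posterior ⇒ mode < mean.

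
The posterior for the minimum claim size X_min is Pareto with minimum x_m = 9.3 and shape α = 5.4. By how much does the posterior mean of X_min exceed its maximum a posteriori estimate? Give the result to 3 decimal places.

The Pareto density is strictly decreasing on [x_m, ∞), so the mode is x_m = 9.300.
Mean = α·x_m/(α−1) = 5.4·9.3/4.4 = 11.414.
Difference = 11.414 − 9.300 = 2.114.

2.114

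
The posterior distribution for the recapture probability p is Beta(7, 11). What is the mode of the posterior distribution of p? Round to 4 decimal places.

Mode = (7−1)/(7+11−2) = 6/16 = 0.3750.
Mean = 7/(7+11) = 7/18 = 0.3889.
This is the posterior mode — the MAP estimate.

0.3750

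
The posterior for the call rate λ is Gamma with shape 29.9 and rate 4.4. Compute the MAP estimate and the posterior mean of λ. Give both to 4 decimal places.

Mode = (α−1)/β = 28.9/4.4 = 6.5682.
Mean = α/β = 29.9/4.4 = 6.7955.

λ_MAP = 6.5682, E[λ|data] = 6.7955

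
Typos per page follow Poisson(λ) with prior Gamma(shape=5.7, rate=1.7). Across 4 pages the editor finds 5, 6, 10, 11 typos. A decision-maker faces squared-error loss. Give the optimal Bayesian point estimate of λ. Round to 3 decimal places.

6.614

Σ counts = 32. Posterior: Gamma(shape = 5.7+32 = 37.7, rate = 1.7+4 = 5.7).
Mode = (α−1)/β = 36.7/5.7 = 6.439.
Mean = α/β = 37.7/5.7 = 6.614.
Squared-error loss ⇒ the optimal estimator is the posterior mean.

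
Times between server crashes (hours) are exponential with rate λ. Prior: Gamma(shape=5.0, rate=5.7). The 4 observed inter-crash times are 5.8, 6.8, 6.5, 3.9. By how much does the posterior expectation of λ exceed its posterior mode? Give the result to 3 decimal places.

Σ times = 23.0. Posterior: Gamma(shape = 5.0+4 = 9.0, rate = 5.7+23.0 = 28.7).
Mode = (α−1)/β = 8.0/28.7 = 0.279.
Mean = α/β = 9.0/28.7 = 0.314.
Difference = 0.314 − 0.279 = 0.035.

0.035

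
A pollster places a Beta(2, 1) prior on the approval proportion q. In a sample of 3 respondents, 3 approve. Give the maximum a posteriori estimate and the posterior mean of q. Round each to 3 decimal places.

Posterior: Beta(2+3, 1+0) = Beta(5, 1).
Since β = 1 ≤ 1 and α > 1, the Beta density is monotone increasing on [0,1]; the mode is at 1.
Mean = 5/(5+1) = 0.833.
Left-skewed posterior ⇒ mean < mode.

q_MAP = 1.000, E[q|data] = 0.833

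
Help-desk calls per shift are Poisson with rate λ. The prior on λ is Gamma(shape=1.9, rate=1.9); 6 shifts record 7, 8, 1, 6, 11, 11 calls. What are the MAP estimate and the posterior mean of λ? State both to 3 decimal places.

MAP = 5.684, posterior mean = 5.810

Σ counts = 44. Posterior: Gamma(shape = 1.9+44 = 45.9, rate = 1.9+6 = 7.9).
Mode = (α−1)/β = 44.9/7.9 = 5.684.
Mean = α/β = 45.9/7.9 = 5.810.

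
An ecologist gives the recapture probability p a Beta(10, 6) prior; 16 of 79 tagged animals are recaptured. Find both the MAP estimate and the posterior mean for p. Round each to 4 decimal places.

MAP estimate = 0.2688, posterior mean = 0.2737

Posterior: Beta(10+16, 6+63) = Beta(26, 69).
Mode = (26−1)/(26+69−2) = 25/93 = 0.2688.
Mean = 26/(26+69) = 26/95 = 0.2737.
Mean > mode: the posterior has a right tail.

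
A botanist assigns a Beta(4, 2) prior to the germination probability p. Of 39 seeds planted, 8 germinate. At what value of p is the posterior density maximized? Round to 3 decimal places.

0.256

Posterior: Beta(4+8, 2+31) = Beta(12, 33).
Mode = (12−1)/(12+33−2) = 11/43 = 0.256.
Mean = 12/(12+33) = 12/45 = 0.267.
This is the posterior mode — the MAP estimate.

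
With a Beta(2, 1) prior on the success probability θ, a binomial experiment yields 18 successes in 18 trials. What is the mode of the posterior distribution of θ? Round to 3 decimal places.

1.000

Posterior: Beta(2+18, 1+0) = Beta(20, 1).
Since β = 1 ≤ 1 and α > 1, the Beta density is monotone increasing on [0,1]; the mode is at 1.
Mean = 20/(20+1) = 0.952.
This is the posterior mode — the MAP estimate.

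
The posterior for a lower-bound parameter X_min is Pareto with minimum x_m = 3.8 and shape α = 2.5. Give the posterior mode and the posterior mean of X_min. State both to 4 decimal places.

MAP: 3.8000. Posterior mean: 6.3333.

The Pareto density is strictly decreasing on [x_m, ∞), so the mode is x_m = 3.8000.
Mean = α·x_m/(α−1) = 2.5·3.8/1.5 = 6.3333.
Right-skewed posterior ⇒ mode < mean.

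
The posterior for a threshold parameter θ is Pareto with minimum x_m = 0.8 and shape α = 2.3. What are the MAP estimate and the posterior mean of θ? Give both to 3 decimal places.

The Pareto density is strictly decreasing on [x_m, ∞), so the mode is x_m = 0.800.
Mean = α·x_m/(α−1) = 2.3·0.8/1.3 = 1.415.

θ_MAP = 0.800, E[θ|data] = 1.415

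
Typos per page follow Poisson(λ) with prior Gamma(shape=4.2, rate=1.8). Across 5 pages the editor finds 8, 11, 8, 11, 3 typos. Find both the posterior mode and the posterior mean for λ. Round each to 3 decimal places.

MAP = 6.500, posterior mean = 6.647

Σ counts = 41. Posterior: Gamma(shape = 4.2+41 = 45.2, rate = 1.8+5 = 6.8).
Mode = (α−1)/β = 44.2/6.8 = 6.500.
Mean = α/β = 45.2/6.8 = 6.647.
Mean > mode: the posterior has a right tail.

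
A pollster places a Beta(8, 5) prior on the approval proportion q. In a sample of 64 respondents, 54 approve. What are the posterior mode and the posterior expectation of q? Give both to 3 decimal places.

Posterior: Beta(8+54, 5+10) = Beta(62, 15).
Mode = (62−1)/(62+15−2) = 61/75 = 0.813.
Mean = 62/(62+15) = 62/77 = 0.805.
Mode > mean: the posterior has a left tail.

q_MAP = 0.813, E[q|data] = 0.805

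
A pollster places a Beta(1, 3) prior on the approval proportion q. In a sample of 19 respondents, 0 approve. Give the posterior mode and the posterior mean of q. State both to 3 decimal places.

Posterior: Beta(1+0, 3+19) = Beta(1, 22).
Since α = 1 ≤ 1 and β > 1, the Beta density is monotone decreasing on [0,1]; the mode is at 0.
Mean = 1/(1+22) = 0.043.

q_MAP = 0.000, E[q|data] = 0.043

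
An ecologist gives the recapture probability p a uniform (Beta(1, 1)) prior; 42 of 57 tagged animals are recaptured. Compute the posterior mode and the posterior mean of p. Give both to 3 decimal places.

MAP: 0.737. Posterior mean: 0.729.

Posterior: Beta(1+42, 1+15) = Beta(43, 16).
Mode = (43−1)/(43+16−2) = 42/57 = 0.737.
Mean = 43/(43+16) = 43/59 = 0.729.
The mean is pulled below the mode by the posterior's left skew.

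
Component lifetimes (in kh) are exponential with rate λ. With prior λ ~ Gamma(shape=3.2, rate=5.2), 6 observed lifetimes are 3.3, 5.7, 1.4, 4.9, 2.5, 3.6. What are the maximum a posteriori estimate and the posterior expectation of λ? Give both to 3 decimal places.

MAP = 0.308; posterior mean = 0.346

Σ times = 21.4. Posterior: Gamma(shape = 3.2+6 = 9.2, rate = 5.2+21.4 = 26.6).
Mode = (α−1)/β = 8.2/26.6 = 0.308.
Mean = α/β = 9.2/26.6 = 0.346.
Right-skewed posterior ⇒ mode < mean.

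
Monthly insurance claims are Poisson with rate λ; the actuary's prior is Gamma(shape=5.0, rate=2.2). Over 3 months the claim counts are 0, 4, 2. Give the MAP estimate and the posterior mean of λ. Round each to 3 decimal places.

MAP estimate = 1.923, posterior mean = 2.115

Σ counts = 6. Posterior: Gamma(shape = 5.0+6 = 11.0, rate = 2.2+3 = 5.2).
Mode = (α−1)/β = 10.0/5.2 = 1.923.
Mean = α/β = 11.0/5.2 = 2.115.
Right-skewed posterior ⇒ mode < mean.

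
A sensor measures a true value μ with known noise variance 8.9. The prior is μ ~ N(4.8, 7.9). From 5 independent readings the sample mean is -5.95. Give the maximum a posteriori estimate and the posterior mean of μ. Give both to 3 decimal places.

MAP: -3.973. Posterior mean: -3.973.

Posterior for μ is Normal. Precision-weighted mean: (1/7.9·4.8 + 5/8.9·-5.95) / (1/7.9 + 5/8.9) = -3.973.
A Normal posterior is symmetric, so mode = mean.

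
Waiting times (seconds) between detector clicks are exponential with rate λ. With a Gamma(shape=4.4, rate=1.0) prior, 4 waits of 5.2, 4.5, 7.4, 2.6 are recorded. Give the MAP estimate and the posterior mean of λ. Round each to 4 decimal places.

Σ times = 19.7. Posterior: Gamma(shape = 4.4+4 = 8.4, rate = 1.0+19.7 = 20.7).
Mode = (α−1)/β = 7.4/20.7 = 0.3575.
Mean = α/β = 8.4/20.7 = 0.4058.

MAP: 0.3575. Posterior mean: 0.4058.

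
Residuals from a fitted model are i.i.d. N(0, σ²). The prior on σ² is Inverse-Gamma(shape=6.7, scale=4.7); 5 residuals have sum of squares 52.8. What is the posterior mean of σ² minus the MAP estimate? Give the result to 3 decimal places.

Posterior: Inverse-Gamma(shape = 6.7+5/2 = 9.2, scale = 4.7+52.8/2 = 31.1).
Mode = β/(α+1) = 31.1/10.2 = 3.049.
Mean = β/(α−1) = 31.1/8.2 = 3.793.
Difference = 3.793 − 3.049 = 0.744.

0.744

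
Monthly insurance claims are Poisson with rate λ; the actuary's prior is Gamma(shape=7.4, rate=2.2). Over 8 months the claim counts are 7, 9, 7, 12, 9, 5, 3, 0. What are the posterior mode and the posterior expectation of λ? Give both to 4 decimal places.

MAP = 5.7255, posterior mean = 5.8235

Σ counts = 52. Posterior: Gamma(shape = 7.4+52 = 59.4, rate = 2.2+8 = 10.2).
Mode = (α−1)/β = 58.4/10.2 = 5.7255.
Mean = α/β = 59.4/10.2 = 5.8235.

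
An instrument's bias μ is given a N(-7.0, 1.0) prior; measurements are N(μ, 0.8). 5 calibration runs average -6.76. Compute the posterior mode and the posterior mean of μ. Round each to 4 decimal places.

MAP = -6.7931, posterior mean = -6.7931

Posterior for μ is Normal. Precision-weighted mean: (1/1.0·-7.0 + 5/0.8·-6.76) / (1/1.0 + 5/0.8) = -6.7931.
A Normal posterior is symmetric, so mode = mean.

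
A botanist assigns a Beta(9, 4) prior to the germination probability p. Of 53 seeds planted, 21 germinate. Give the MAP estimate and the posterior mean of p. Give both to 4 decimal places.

MAP estimate = 0.4531, posterior mean = 0.4545

Posterior: Beta(9+21, 4+32) = Beta(30, 36).
Mode = (30−1)/(30+36−2) = 29/64 = 0.4531.
Mean = 30/(30+36) = 30/66 = 0.4545.
The posterior is right-skewed, so the mean exceeds the mode.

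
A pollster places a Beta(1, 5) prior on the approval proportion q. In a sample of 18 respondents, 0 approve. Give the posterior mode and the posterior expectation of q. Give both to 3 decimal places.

Posterior: Beta(1+0, 5+18) = Beta(1, 23).
Since α = 1 ≤ 1 and β > 1, the Beta density is monotone decreasing on [0,1]; the mode is at 0.
Mean = 1/(1+23) = 0.042.

MAP: 0.000. Posterior mean: 0.042.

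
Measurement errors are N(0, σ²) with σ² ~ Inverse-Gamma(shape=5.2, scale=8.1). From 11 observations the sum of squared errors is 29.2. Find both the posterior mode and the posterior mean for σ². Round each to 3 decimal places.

Posterior: Inverse-Gamma(shape = 5.2+11/2 = 10.7, scale = 8.1+29.2/2 = 22.7).
Mode = β/(α+1) = 22.7/11.7 = 1.940.
Mean = β/(α−1) = 22.7/9.7 = 2.340.
The posterior is right-skewed, so the mean exceeds the mode.

MAP = 1.940, posterior mean = 2.340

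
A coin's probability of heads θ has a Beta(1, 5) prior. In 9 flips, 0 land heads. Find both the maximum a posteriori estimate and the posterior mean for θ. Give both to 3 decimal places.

MAP = 0.000, posterior mean = 0.067

Posterior: Beta(1+0, 5+9) = Beta(1, 14).
Since α = 1 ≤ 1 and β > 1, the Beta density is monotone decreasing on [0,1]; the mode is at 0.
Mean = 1/(1+14) = 0.067.
Right-skewed posterior ⇒ mode < mean.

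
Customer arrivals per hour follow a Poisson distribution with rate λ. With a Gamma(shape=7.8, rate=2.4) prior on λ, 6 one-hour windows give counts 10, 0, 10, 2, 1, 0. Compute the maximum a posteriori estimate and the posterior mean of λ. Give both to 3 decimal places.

Σ counts = 23. Posterior: Gamma(shape = 7.8+23 = 30.8, rate = 2.4+6 = 8.4).
Mode = (α−1)/β = 29.8/8.4 = 3.548.
Mean = α/β = 30.8/8.4 = 3.667.
Right-skewed posterior ⇒ mode < mean.

MAP = 3.548; posterior mean = 3.667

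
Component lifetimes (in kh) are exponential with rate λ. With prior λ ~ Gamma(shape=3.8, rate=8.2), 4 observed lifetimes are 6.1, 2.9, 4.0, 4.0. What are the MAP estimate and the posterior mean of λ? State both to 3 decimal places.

MAP estimate = 0.270, posterior mean = 0.310

Σ times = 17.0. Posterior: Gamma(shape = 3.8+4 = 7.8, rate = 8.2+17.0 = 25.2).
Mode = (α−1)/β = 6.8/25.2 = 0.270.
Mean = α/β = 7.8/25.2 = 0.310.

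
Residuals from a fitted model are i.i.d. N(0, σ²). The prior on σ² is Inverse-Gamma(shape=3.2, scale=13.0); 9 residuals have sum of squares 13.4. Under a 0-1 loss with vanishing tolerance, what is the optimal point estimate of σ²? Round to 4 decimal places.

2.2644

Posterior: Inverse-Gamma(shape = 3.2+9/2 = 7.7, scale = 13.0+13.4/2 = 19.7).
Mode = β/(α+1) = 19.7/8.7 = 2.2644.
Mean = β/(α−1) = 19.7/6.7 = 2.9403.
This is the posterior mode — the MAP estimate.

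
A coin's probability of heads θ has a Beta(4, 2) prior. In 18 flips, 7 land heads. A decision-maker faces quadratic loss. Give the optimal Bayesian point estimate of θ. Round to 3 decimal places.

0.458

Posterior: Beta(4+7, 2+11) = Beta(11, 13).
Mode = (11−1)/(11+13−2) = 10/22 = 0.455.
Mean = 11/(11+13) = 11/24 = 0.458.
Quadratic loss ⇒ the optimal estimator is the posterior mean.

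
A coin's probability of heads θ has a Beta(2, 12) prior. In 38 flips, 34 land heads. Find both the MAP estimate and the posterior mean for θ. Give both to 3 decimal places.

Posterior: Beta(2+34, 12+4) = Beta(36, 16).
Mode = (36−1)/(36+16−2) = 35/50 = 0.700.
Mean = 36/(36+16) = 36/52 = 0.692.
The mean is pulled below the mode by the posterior's left skew.

MAP = 0.700; posterior mean = 0.692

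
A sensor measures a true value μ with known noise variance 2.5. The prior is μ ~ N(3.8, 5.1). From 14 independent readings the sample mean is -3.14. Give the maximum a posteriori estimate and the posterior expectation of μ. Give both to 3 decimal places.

maximum a posteriori estimate = -2.905, posterior expectation = -2.905

Posterior for μ is Normal. Precision-weighted mean: (1/5.1·3.8 + 14/2.5·-3.14) / (1/5.1 + 14/2.5) = -2.905.
A Normal posterior is symmetric, so mode = mean.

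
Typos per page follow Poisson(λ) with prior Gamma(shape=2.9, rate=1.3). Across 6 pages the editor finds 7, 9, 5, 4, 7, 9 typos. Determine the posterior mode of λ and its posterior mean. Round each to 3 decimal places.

Σ counts = 41. Posterior: Gamma(shape = 2.9+41 = 43.9, rate = 1.3+6 = 7.3).
Mode = (α−1)/β = 42.9/7.3 = 5.877.
Mean = α/β = 43.9/7.3 = 6.014.

λ_MAP = 5.877, E[λ|data] = 6.014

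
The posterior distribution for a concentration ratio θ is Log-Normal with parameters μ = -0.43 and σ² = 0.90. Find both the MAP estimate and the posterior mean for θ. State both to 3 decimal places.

MAP = 0.264; posterior mean = 1.020

Mode = exp(μ − σ²) = exp(-1.33) = 0.264.
Mean = exp(μ + σ²/2) = exp(0.020) = 1.020.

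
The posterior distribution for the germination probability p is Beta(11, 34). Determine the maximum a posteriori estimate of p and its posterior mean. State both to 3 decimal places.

Mode = (11−1)/(11+34−2) = 10/43 = 0.233.
Mean = 11/(11+34) = 11/45 = 0.244.
Mean > mode: the posterior has a right tail.

MAP: 0.233. Posterior mean: 0.244.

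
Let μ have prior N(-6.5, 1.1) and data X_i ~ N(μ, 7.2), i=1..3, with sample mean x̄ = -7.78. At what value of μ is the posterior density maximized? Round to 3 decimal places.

-6.902

Posterior for μ is Normal. Precision-weighted mean: (1/1.1·-6.5 + 3/7.2·-7.78) / (1/1.1 + 3/7.2) = -6.902.
A Normal posterior is symmetric, so mode = mean.
This is the posterior mode — the MAP estimate.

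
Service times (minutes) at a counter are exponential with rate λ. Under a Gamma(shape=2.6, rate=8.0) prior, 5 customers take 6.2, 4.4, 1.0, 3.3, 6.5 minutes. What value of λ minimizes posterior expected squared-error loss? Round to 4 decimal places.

0.2585

Σ times = 21.4. Posterior: Gamma(shape = 2.6+5 = 7.6, rate = 8.0+21.4 = 29.4).
Mode = (α−1)/β = 6.6/29.4 = 0.2245.
Mean = α/β = 7.6/29.4 = 0.2585.
Squared-error loss ⇒ the optimal estimator is the posterior mean.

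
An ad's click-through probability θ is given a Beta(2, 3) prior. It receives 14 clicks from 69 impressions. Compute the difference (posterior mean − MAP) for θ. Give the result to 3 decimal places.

0.008

Posterior: Beta(2+14, 3+55) = Beta(16, 58).
Mode = (16−1)/(16+58−2) = 15/72 = 0.208.
Mean = 16/(16+58) = 16/74 = 0.216.
Difference = 0.216 − 0.208 = 0.008.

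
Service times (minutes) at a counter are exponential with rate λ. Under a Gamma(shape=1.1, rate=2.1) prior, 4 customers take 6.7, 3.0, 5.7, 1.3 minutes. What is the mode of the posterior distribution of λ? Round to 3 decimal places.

0.218

Σ times = 16.7. Posterior: Gamma(shape = 1.1+4 = 5.1, rate = 2.1+16.7 = 18.8).
Mode = (α−1)/β = 4.1/18.8 = 0.218.
Mean = α/β = 5.1/18.8 = 0.271.
This is the posterior mode — the MAP estimate.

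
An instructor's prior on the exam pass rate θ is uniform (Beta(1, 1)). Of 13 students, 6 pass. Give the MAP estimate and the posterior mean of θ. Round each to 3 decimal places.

MAP: 0.462. Posterior mean: 0.467.

Posterior: Beta(1+6, 1+7) = Beta(7, 8).
Mode = (7−1)/(7+8−2) = 6/13 = 0.462.
With a flat prior the MAP equals the MLE, 6/13.
Mean = 7/(7+8) = 7/15 = 0.467.
The posterior is right-skewed, so the mean exceeds the mode.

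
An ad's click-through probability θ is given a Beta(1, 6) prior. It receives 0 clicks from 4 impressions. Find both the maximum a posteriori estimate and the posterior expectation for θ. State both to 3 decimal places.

Posterior: Beta(1+0, 6+4) = Beta(1, 10).
Since α = 1 ≤ 1 and β > 1, the Beta density is monotone decreasing on [0,1]; the mode is at 0.
Mean = 1/(1+10) = 0.091.

MAP: 0.000. Posterior mean: 0.091.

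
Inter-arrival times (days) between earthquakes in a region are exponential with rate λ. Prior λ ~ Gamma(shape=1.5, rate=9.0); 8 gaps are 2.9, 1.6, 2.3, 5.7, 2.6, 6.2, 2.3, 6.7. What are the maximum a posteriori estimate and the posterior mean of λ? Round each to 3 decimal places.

Σ times = 30.3. Posterior: Gamma(shape = 1.5+8 = 9.5, rate = 9.0+30.3 = 39.3).
Mode = (α−1)/β = 8.5/39.3 = 0.216.
Mean = α/β = 9.5/39.3 = 0.242.

maximum a posteriori estimate = 0.216, posterior mean = 0.242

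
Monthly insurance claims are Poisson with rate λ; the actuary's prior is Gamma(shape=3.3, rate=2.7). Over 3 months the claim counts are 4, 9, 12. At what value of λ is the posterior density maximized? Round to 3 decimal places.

4.789

Σ counts = 25. Posterior: Gamma(shape = 3.3+25 = 28.3, rate = 2.7+3 = 5.7).
Mode = (α−1)/β = 27.3/5.7 = 4.789.
Mean = α/β = 28.3/5.7 = 4.965.
This is the posterior mode — the MAP estimate.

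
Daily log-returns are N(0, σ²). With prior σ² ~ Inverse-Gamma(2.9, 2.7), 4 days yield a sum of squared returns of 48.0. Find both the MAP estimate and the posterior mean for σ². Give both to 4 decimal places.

Posterior: Inverse-Gamma(shape = 2.9+4/2 = 4.9, scale = 2.7+48.0/2 = 26.7).
Mode = β/(α+1) = 26.7/5.9 = 4.5254.
Mean = β/(α−1) = 26.7/3.9 = 6.8462.
Mean > mode: the posterior has a right tail.

MAP estimate = 4.5254, posterior mean = 6.8462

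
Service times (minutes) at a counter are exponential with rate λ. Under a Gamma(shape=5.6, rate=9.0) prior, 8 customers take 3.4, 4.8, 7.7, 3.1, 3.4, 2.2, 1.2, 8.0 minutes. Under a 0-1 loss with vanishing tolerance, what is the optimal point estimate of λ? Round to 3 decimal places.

0.294

Σ times = 33.8. Posterior: Gamma(shape = 5.6+8 = 13.6, rate = 9.0+33.8 = 42.8).
Mode = (α−1)/β = 12.6/42.8 = 0.294.
Mean = α/β = 13.6/42.8 = 0.318.
This is the posterior mode — the MAP estimate.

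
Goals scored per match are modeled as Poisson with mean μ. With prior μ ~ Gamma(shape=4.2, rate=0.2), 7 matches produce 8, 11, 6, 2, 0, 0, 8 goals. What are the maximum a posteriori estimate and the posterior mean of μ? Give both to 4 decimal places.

maximum a posteriori estimate = 5.3056, posterior mean = 5.4444

Σ counts = 35. Posterior: Gamma(shape = 4.2+35 = 39.2, rate = 0.2+7 = 7.2).
Mode = (α−1)/β = 38.2/7.2 = 5.3056.
Mean = α/β = 39.2/7.2 = 5.4444.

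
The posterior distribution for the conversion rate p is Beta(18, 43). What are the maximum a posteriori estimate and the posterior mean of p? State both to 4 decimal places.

maximum a posteriori estimate = 0.2881, posterior mean = 0.2951

Mode = (18−1)/(18+43−2) = 17/59 = 0.2881.
Mean = 18/(18+43) = 18/61 = 0.2951.
Right-skewed posterior ⇒ mode < mean.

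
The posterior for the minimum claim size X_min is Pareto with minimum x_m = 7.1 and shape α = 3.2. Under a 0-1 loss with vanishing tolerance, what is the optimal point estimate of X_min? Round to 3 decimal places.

7.100

The Pareto density is strictly decreasing on [x_m, ∞), so the mode is x_m = 7.100.
Mean = α·x_m/(α−1) = 3.2·7.1/2.2 = 10.327.
This is the posterior mode — the MAP estimate.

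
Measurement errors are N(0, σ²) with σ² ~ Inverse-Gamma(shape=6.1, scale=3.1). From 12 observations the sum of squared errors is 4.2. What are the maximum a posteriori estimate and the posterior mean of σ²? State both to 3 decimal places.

MAP: 0.397. Posterior mean: 0.468.

Posterior: Inverse-Gamma(shape = 6.1+12/2 = 12.1, scale = 3.1+4.2/2 = 5.2).
Mode = β/(α+1) = 5.2/13.1 = 0.397.
Mean = β/(α−1) = 5.2/11.1 = 0.468.
Mean > mode: the posterior has a right tail.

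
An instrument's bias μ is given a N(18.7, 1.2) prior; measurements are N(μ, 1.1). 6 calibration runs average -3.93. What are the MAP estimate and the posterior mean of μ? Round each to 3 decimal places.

Posterior for μ is Normal. Precision-weighted mean: (1/1.2·18.7 + 6/1.1·-3.93) / (1/1.2 + 6/1.1) = -0.931.
A Normal posterior is symmetric, so mode = mean.

MAP = -0.931, posterior mean = -0.931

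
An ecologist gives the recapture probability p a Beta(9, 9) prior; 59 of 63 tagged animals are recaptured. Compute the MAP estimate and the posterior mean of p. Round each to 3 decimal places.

Posterior: Beta(9+59, 9+4) = Beta(68, 13).
Mode = (68−1)/(68+13−2) = 67/79 = 0.848.
Mean = 68/(68+13) = 68/81 = 0.840.
Left-skewed posterior ⇒ mean < mode.

MAP: 0.848. Posterior mean: 0.840.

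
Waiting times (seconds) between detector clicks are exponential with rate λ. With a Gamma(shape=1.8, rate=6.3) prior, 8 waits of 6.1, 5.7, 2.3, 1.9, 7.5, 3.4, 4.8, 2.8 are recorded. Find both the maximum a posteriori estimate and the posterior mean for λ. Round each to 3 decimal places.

maximum a posteriori estimate = 0.216, posterior mean = 0.240

Σ times = 34.5. Posterior: Gamma(shape = 1.8+8 = 9.8, rate = 6.3+34.5 = 40.8).
Mode = (α−1)/β = 8.8/40.8 = 0.216.
Mean = α/β = 9.8/40.8 = 0.240.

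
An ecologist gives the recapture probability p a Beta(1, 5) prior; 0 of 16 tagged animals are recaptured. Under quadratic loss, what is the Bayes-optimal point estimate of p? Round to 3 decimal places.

Posterior: Beta(1+0, 5+16) = Beta(1, 21).
Since α = 1 ≤ 1 and β > 1, the Beta density is monotone decreasing on [0,1]; the mode is at 0.
Mean = 1/(1+21) = 0.045.
Quadratic loss ⇒ the optimal estimator is the posterior mean.

0.045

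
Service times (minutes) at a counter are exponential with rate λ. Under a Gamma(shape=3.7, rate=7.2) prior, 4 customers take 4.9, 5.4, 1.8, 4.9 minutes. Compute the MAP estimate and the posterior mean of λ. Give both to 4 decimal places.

MAP estimate = 0.2769, posterior mean = 0.3182

Σ times = 17.0. Posterior: Gamma(shape = 3.7+4 = 7.7, rate = 7.2+17.0 = 24.2).
Mode = (α−1)/β = 6.7/24.2 = 0.2769.
Mean = α/β = 7.7/24.2 = 0.3182.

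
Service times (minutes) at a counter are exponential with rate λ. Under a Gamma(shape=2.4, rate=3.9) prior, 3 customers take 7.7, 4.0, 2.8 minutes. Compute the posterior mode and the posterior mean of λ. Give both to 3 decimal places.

Σ times = 14.5. Posterior: Gamma(shape = 2.4+3 = 5.4, rate = 3.9+14.5 = 18.4).
Mode = (α−1)/β = 4.4/18.4 = 0.239.
Mean = α/β = 5.4/18.4 = 0.293.

posterior mode = 0.239, posterior mean = 0.293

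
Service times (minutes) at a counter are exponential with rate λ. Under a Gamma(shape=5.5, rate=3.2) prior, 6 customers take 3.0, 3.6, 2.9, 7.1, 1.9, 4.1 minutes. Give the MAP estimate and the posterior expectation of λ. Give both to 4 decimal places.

Σ times = 22.6. Posterior: Gamma(shape = 5.5+6 = 11.5, rate = 3.2+22.6 = 25.8).
Mode = (α−1)/β = 10.5/25.8 = 0.4070.
Mean = α/β = 11.5/25.8 = 0.4457.
The mean is pulled above the mode by the posterior's right skew.

MAP = 0.4070; posterior mean = 0.4457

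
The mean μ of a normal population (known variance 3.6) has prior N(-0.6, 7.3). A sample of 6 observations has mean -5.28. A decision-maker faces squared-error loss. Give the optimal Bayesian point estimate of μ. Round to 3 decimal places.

-4.925

Posterior for μ is Normal. Precision-weighted mean: (1/7.3·-0.6 + 6/3.6·-5.28) / (1/7.3 + 6/3.6) = -4.925.
A Normal posterior is symmetric, so mode = mean.
Squared-error loss ⇒ the optimal estimator is the posterior mean.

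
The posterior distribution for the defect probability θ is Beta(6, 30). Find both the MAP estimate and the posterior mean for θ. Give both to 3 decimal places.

θ_MAP = 0.147, E[θ|data] = 0.167

Mode = (6−1)/(6+30−2) = 5/34 = 0.147.
Mean = 6/(6+30) = 6/36 = 0.167.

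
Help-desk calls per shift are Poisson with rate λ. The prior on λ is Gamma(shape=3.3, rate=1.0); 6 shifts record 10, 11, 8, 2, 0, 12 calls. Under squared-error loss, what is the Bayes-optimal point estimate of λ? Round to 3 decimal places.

Σ counts = 43. Posterior: Gamma(shape = 3.3+43 = 46.3, rate = 1.0+6 = 7.0).
Mode = (α−1)/β = 45.3/7.0 = 6.471.
Mean = α/β = 46.3/7.0 = 6.614.
Squared-error loss ⇒ the optimal estimator is the posterior mean.

6.614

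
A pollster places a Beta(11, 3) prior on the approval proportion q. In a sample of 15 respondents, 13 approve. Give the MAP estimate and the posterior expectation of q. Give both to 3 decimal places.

MAP: 0.852. Posterior mean: 0.828.

Posterior: Beta(11+13, 3+2) = Beta(24, 5).
Mode = (24−1)/(24+5−2) = 23/27 = 0.852.
Mean = 24/(24+5) = 24/29 = 0.828.
The posterior is left-skewed, so the mode exceeds the mean.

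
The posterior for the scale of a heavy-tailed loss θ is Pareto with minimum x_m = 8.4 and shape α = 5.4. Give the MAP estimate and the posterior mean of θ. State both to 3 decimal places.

MAP = 8.400, posterior mean = 10.309

The Pareto density is strictly decreasing on [x_m, ∞), so the mode is x_m = 8.400.
Mean = α·x_m/(α−1) = 5.4·8.4/4.4 = 10.309.
The posterior is right-skewed, so the mean exceeds the mode.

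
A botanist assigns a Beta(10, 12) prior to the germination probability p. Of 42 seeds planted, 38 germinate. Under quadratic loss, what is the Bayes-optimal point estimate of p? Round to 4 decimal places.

Posterior: Beta(10+38, 12+4) = Beta(48, 16).
Mode = (48−1)/(48+16−2) = 47/62 = 0.7581.
Mean = 48/(48+16) = 48/64 = 0.7500.
Quadratic loss ⇒ the optimal estimator is the posterior mean.

0.7500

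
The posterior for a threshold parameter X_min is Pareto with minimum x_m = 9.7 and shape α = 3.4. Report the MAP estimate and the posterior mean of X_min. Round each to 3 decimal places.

MAP = 9.700, posterior mean = 13.742

The Pareto density is strictly decreasing on [x_m, ∞), so the mode is x_m = 9.700.
Mean = α·x_m/(α−1) = 3.4·9.7/2.4 = 13.742.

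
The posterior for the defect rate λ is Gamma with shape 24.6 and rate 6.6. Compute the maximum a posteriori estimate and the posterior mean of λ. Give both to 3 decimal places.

Mode = (α−1)/β = 23.6/6.6 = 3.576.
Mean = α/β = 24.6/6.6 = 3.727.

MAP: 3.576. Posterior mean: 3.727.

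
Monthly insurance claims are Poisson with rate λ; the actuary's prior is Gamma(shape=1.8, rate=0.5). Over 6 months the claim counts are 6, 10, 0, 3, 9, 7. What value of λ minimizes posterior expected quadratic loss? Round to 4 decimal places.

Σ counts = 35. Posterior: Gamma(shape = 1.8+35 = 36.8, rate = 0.5+6 = 6.5).
Mode = (α−1)/β = 35.8/6.5 = 5.5077.
Mean = α/β = 36.8/6.5 = 5.6615.
Quadratic loss ⇒ the optimal estimator is the posterior mean.

5.6615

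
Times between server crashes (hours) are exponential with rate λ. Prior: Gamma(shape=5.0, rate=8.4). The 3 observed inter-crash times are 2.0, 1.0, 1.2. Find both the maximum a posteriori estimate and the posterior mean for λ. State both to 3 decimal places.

Σ times = 4.2. Posterior: Gamma(shape = 5.0+3 = 8.0, rate = 8.4+4.2 = 12.6).
Mode = (α−1)/β = 7.0/12.6 = 0.556.
Mean = α/β = 8.0/12.6 = 0.635.

maximum a posteriori estimate = 0.556, posterior mean = 0.635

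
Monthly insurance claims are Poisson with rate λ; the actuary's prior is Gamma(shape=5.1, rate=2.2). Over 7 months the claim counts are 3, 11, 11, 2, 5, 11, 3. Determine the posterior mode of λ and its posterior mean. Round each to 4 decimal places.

Σ counts = 46. Posterior: Gamma(shape = 5.1+46 = 51.1, rate = 2.2+7 = 9.2).
Mode = (α−1)/β = 50.1/9.2 = 5.4457.
Mean = α/β = 51.1/9.2 = 5.5543.
Right-skewed posterior ⇒ mode < mean.

MAP = 5.4457, posterior mean = 5.5543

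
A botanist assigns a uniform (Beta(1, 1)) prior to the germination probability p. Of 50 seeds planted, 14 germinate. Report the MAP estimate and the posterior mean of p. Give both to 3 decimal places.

MAP = 0.280; posterior mean = 0.288

Posterior: Beta(1+14, 1+36) = Beta(15, 37).
Mode = (15−1)/(15+37−2) = 14/50 = 0.280.
With a flat prior the MAP equals the MLE, 14/50.
Mean = 15/(15+37) = 15/52 = 0.288.
Mean > mode: the posterior has a right tail.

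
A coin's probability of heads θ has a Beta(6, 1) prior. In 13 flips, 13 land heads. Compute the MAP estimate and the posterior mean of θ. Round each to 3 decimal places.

MAP estimate = 1.000, posterior mean = 0.950

Posterior: Beta(6+13, 1+0) = Beta(19, 1).
Since β = 1 ≤ 1 and α > 1, the Beta density is monotone increasing on [0,1]; the mode is at 1.
Mean = 19/(19+1) = 0.950.
Left-skewed posterior ⇒ mean < mode.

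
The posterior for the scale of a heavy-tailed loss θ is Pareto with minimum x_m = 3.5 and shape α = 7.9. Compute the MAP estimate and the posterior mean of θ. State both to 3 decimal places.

θ_MAP = 3.500, E[θ|data] = 4.007

The Pareto density is strictly decreasing on [x_m, ∞), so the mode is x_m = 3.500.
Mean = α·x_m/(α−1) = 7.9·3.5/6.9 = 4.007.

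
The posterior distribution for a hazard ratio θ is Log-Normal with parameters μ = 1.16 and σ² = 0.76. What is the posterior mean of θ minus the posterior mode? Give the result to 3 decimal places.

Mode = exp(μ − σ²) = exp(0.40) = 1.492.
Mean = exp(μ + σ²/2) = exp(1.540) = 4.665.
Difference = 4.665 − 1.492 = 3.173.

3.173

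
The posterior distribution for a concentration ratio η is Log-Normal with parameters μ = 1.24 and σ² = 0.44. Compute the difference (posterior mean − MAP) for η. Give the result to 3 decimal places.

2.080

Mode = exp(μ − σ²) = exp(0.80) = 2.226.
Mean = exp(μ + σ²/2) = exp(1.460) = 4.306.
Difference = 4.306 − 2.226 = 2.080.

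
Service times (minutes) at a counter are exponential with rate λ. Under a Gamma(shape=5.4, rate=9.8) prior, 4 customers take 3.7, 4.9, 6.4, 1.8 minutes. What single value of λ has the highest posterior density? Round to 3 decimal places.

0.316

Σ times = 16.8. Posterior: Gamma(shape = 5.4+4 = 9.4, rate = 9.8+16.8 = 26.6).
Mode = (α−1)/β = 8.4/26.6 = 0.316.
Mean = α/β = 9.4/26.6 = 0.353.
This is the posterior mode — the MAP estimate.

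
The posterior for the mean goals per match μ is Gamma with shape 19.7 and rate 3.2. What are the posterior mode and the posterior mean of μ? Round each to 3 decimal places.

Mode = (α−1)/β = 18.7/3.2 = 5.844.
Mean = α/β = 19.7/3.2 = 6.156.

MAP = 5.844; posterior mean = 6.156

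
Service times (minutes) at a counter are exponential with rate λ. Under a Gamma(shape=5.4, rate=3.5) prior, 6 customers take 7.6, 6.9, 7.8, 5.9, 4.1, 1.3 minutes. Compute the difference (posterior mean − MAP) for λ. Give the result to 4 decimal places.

0.0270

Σ times = 33.6. Posterior: Gamma(shape = 5.4+6 = 11.4, rate = 3.5+33.6 = 37.1).
Mode = (α−1)/β = 10.4/37.1 = 0.2803.
Mean = α/β = 11.4/37.1 = 0.3073.
Difference = 0.3073 − 0.2803 = 0.0270.
Mean > mode: the posterior has a right tail.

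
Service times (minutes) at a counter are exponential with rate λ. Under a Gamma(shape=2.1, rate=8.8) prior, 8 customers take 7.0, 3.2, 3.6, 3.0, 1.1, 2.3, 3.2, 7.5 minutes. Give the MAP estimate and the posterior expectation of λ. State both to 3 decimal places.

Σ times = 30.9. Posterior: Gamma(shape = 2.1+8 = 10.1, rate = 8.8+30.9 = 39.7).
Mode = (α−1)/β = 9.1/39.7 = 0.229.
Mean = α/β = 10.1/39.7 = 0.254.
The posterior is right-skewed, so the mean exceeds the mode.

MAP estimate = 0.229, posterior expectation = 0.254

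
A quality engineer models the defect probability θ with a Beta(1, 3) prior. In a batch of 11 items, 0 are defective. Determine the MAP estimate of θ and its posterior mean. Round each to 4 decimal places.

Posterior: Beta(1+0, 3+11) = Beta(1, 14).
Since α = 1 ≤ 1 and β > 1, the Beta density is monotone decreasing on [0,1]; the mode is at 0.
Mean = 1/(1+14) = 0.0667.
The posterior is right-skewed, so the mean exceeds the mode.

MAP: 0.0000. Posterior mean: 0.0667.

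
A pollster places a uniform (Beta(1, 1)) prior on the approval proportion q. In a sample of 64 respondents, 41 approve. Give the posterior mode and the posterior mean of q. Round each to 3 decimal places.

Posterior: Beta(1+41, 1+23) = Beta(42, 24).
Mode = (42−1)/(42+24−2) = 41/64 = 0.641.
With a flat prior the MAP equals the MLE, 41/64.
Mean = 42/(42+24) = 42/66 = 0.636.

posterior mode = 0.641, posterior mean = 0.636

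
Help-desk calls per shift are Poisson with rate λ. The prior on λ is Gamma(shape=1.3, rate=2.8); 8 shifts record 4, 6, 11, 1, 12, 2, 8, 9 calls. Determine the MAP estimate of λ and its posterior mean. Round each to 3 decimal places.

MAP: 4.935. Posterior mean: 5.028.

Σ counts = 53. Posterior: Gamma(shape = 1.3+53 = 54.3, rate = 2.8+8 = 10.8).
Mode = (α−1)/β = 53.3/10.8 = 4.935.
Mean = α/β = 54.3/10.8 = 5.028.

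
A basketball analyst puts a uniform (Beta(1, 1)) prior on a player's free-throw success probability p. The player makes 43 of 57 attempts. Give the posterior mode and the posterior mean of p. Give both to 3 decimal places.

p_MAP = 0.754, E[p|data] = 0.746

Posterior: Beta(1+43, 1+14) = Beta(44, 15).
Mode = (44−1)/(44+15−2) = 43/57 = 0.754.
Mean = 44/(44+15) = 44/59 = 0.746.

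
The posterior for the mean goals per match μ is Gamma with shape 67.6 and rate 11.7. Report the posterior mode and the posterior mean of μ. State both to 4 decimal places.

MAP = 5.6923; posterior mean = 5.7778

Mode = (α−1)/β = 66.6/11.7 = 5.6923.
Mean = α/β = 67.6/11.7 = 5.7778.
Right-skewed posterior ⇒ mode < mean.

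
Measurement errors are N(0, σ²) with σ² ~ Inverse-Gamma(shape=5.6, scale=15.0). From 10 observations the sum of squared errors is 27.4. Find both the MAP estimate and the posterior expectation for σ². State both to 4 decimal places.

MAP: 2.4741. Posterior mean: 2.9896.

Posterior: Inverse-Gamma(shape = 5.6+10/2 = 10.6, scale = 15.0+27.4/2 = 28.7).
Mode = β/(α+1) = 28.7/11.6 = 2.4741.
Mean = β/(α−1) = 28.7/9.6 = 2.9896.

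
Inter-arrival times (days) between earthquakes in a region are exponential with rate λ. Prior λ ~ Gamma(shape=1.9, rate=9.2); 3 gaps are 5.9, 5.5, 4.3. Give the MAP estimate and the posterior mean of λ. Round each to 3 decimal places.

Σ times = 15.7. Posterior: Gamma(shape = 1.9+3 = 4.9, rate = 9.2+15.7 = 24.9).
Mode = (α−1)/β = 3.9/24.9 = 0.157.
Mean = α/β = 4.9/24.9 = 0.197.

MAP = 0.157, posterior mean = 0.197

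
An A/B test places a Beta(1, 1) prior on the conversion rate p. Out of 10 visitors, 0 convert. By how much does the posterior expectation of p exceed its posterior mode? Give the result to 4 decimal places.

Posterior: Beta(1+0, 1+10) = Beta(1, 11).
Since α = 1 ≤ 1 and β > 1, the Beta density is monotone decreasing on [0,1]; the mode is at 0.
Mean = 1/(1+11) = 0.0833.
Difference = 0.0833 − 0.0000 = 0.0833.

0.0833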